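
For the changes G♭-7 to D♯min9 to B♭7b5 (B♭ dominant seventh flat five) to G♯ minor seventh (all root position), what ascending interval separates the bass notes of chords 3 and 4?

A6

The roots are B♭ and G♯.
6 letter names make it a sixth; at 10 semitones (a half step wider than major) the quality is augmented.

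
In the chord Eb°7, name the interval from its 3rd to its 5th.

Spelling the chord: Eb, Gb, Bbb, Dbb.
3rd = Gb; 5th = Bbb.
3 letter names make it a third; at 3 semitones (a half step narrower than major) the quality is minor.

minor third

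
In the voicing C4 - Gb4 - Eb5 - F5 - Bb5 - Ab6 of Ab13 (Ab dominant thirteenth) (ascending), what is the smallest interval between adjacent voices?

major 2nd

Adjacent intervals: C4→Gb4 = diminished fifth; Gb4→Eb5 = major sixth; Eb5→F5 = major second; F5→Bb5 = perfect fourth; Bb5→Ab6 = minor seventh.
The smallest is Eb5 to F5, a major second (2 semitones).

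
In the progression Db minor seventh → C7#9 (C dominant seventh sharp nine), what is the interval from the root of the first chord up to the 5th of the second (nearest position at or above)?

augmented fourth

Db minor seventh has Db as its root, and C7#9 (C dominant seventh sharp nine) has G as its 5th.
4 letter names make it a fourth; at 6 semitones (a half step wider than perfect) the quality is augmented.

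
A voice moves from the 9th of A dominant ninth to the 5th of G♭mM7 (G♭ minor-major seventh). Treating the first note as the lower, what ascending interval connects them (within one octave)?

diminished 3rd

The 9th of A dominant ninth is B; the 5th of G♭mM7 (G♭ minor-major seventh) is D♭.
3 letter names make it a third; at 2 semitones (a whole step narrower than major) the quality is diminished.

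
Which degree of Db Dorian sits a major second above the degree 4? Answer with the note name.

Ab

The scale is Db Eb Fb Gb Ab Bb Cb.
The degree 4 is Gb; a major second above that is Ab — scale degree 5.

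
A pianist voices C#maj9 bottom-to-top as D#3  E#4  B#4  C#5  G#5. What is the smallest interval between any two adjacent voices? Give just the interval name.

Adjacent intervals: D#3→E#4 = major ninth; E#4→B#4 = perfect fifth; B#4→C#5 = minor second; C#5→G#5 = perfect fifth.
The smallest is B#4 to C#5, a minor second (1 semitone).

minor 2nd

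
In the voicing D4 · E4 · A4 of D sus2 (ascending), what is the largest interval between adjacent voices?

perfect fourth

Adjacent intervals: D4→E4 = major second; E4→A4 = perfect fourth.
The largest is E4 to A4, a perfect fourth (5 semitones).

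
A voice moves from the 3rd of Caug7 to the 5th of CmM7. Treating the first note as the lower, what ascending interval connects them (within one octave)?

The 3rd of Caug7 is E; the 5th of CmM7 is G.
3 letter names make it a third; at 3 semitones (a half step narrower than major) the quality is minor.

minor 3rd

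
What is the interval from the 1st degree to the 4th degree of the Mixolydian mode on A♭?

The scale runs A♭ B♭ C D♭ E♭ F G♭.
That puts A♭ below D♭.
A♭ up to D♭ spans 4 letter names and 5 semitones — a perfect fourth.

perfect fourth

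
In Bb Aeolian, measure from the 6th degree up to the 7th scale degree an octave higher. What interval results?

major ninth

The scale runs Bb C Db Eb F Gb Ab.
So we need the interval from Gb up to Ab.
Gb up to Ab spans 9 letter names and 14 semitones — a major ninth.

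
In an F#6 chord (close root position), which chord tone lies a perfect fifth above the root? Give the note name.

C#

F#6 is spelled F#-A#-C#-D#.
The root is F#. A perfect fifth above F# is C#.
C# is the chord's 5th.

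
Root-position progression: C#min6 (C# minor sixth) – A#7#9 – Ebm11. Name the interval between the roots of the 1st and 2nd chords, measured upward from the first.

major sixth

The roots are C# and A#.
C# up to A# spans 6 letter names and 9 semitones — a major sixth.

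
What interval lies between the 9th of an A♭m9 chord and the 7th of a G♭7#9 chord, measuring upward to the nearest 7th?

d5

The 9th of A♭m9 is B♭; the 7th of G♭7#9 is F♭.
From B♭ to F♭: 6 semitones over a fifth = diminished.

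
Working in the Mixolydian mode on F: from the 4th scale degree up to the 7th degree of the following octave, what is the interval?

Spelling the Mixolydian mode on F: F G A Bb C D Eb.
The 4th scale degree is Bb and the degree 7 (up an octave) is Eb.
Bb up to Eb spans 11 letter names and 17 semitones — a perfect eleventh.

perfect eleventh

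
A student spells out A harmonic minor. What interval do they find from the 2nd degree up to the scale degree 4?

m3

The scale runs A B C D E F G#.
2nd degree = B; degree 4 = D.
B up to D is 3 semitones, a half step narrower than a major third, so the interval is minor.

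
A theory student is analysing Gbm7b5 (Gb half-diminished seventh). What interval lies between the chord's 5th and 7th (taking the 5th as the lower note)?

The chord tones of Gb half-diminished seventh are Gb Bbb Dbb Fb.
So we need the interval from Dbb up to Fb.
Dbb up to Fb spans 3 letter names and 4 semitones — a major third.

major third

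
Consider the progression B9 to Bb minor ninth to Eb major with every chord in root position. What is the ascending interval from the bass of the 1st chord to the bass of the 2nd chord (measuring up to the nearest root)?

diminished 8th

The roots are B and Bb.
B up to Bb is 11 semitones, a half step narrower than a perfect octave, so the interval is diminished.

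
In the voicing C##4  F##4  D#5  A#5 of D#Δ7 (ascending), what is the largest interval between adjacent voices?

Adjacent intervals: C##4→F##4 = perfect fourth; F##4→D#5 = minor sixth; D#5→A#5 = perfect fifth.
The largest is F##4 to D#5, a minor sixth (8 semitones).

minor 6th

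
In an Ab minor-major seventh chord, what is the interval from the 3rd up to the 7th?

augmented fifth

Spelling the chord: Ab–Cb–Eb–G.
3rd = Cb; 7th = G.
Cb up to G is 8 semitones, a half step wider than a perfect fifth, so the interval is augmented.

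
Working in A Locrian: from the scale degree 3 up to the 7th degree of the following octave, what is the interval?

The scale runs A Bb C D Eb F G.
That puts C below G.
C up to G spans 12 letter names and 19 semitones — a perfect twelfth.

perfect 12th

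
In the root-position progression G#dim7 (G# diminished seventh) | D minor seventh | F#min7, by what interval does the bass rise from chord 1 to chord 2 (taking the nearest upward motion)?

diminished fifth

The roots are G# and D.
From G# to D: 6 semitones over a fifth = diminished.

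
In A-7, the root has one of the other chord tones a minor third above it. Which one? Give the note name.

C

Amin7 (A minor seventh) is spelled A C E G.
The root is A. A minor third above A is C.
C is the chord's 3rd.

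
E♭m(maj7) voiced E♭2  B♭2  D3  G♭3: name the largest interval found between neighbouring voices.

perfect fifth

Adjacent intervals: E♭2→B♭2 = perfect fifth; B♭2→D3 = major third; D3→G♭3 = diminished fourth.
The largest is E♭2 to B♭2, a perfect fifth (7 semitones).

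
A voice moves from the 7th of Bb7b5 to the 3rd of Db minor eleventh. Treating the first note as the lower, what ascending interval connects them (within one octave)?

Bb7b5 has Ab as its 7th, and Db minor eleventh has Fb as its 3rd.
Ab up to Fb is 8 semitones, a half step narrower than a major sixth, so the interval is minor.

m6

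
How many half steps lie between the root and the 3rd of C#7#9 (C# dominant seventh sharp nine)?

4

The chord tones of C#7#9 are C#-E#-G#-B-D##.
C# to E# is a major third: 4 semitones.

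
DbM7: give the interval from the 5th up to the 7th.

The chord tones of DbΔ7 (Db major seventh) are Db-F-Ab-C.
5th = Ab; 7th = C.
Ab up to C spans 3 letter names and 4 semitones — a major third.

major 3rd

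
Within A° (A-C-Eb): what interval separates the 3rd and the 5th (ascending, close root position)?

So we need the interval from C up to Eb.
3 letter names make it a third; at 3 semitones (a half step narrower than major) the quality is minor.

minor 3rd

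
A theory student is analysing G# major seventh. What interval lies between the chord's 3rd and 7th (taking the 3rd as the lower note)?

G#Δ7 (G# major seventh): G#, B#, D#, F##.
That puts B# below F##.
Counting 5 letters and 7 half steps from B# gives a perfect fifth.

perfect fifth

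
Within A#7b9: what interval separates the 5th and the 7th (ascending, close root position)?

A#7b9 (A# dominant seventh flat nine) is spelled A#, C##, E#, G#, B.
The 5th is E# and the 7th is G#.
From E# to G#: 3 semitones over a third = minor.

m3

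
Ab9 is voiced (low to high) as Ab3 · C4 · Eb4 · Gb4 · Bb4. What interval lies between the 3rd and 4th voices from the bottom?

Those voices are Eb4 and Gb4.
Eb up to Gb is 3 semitones, a half step narrower than a major third, so the interval is minor.

minor 3rd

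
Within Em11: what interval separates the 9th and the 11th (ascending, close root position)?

Spelling the chord: E-G-B-D-F#-A.
That puts F# below A.
3 letter names make it a third; at 3 semitones (a half step narrower than major) the quality is minor.

minor 3rd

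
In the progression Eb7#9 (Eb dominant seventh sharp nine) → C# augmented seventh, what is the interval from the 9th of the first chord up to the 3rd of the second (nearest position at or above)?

major 7th

Eb7#9 (Eb dominant seventh sharp nine) has F# as its 9th, and C# augmented seventh has E# as its 3rd.
From F# to E# is 11 semitones, exactly the major seventh.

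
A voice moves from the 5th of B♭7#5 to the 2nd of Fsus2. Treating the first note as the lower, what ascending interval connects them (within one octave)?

B♭7#5 has F♯ as its 5th, and Fsus2 has G as its 2nd.
From F♯ to G: 1 semitone over a second = minor.

minor second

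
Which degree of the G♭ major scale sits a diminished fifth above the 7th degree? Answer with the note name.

The scale is G♭ A♭ B♭ C♭ D♭ E♭ F.
The 7th degree is F; a diminished fifth above that is C♭ — scale degree 4.

Cb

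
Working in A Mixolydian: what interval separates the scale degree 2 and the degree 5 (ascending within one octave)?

Spelling A Mixolydian: A B C# D E F# G.
The scale degree 2 is B and the scale degree 5 is E.
From B to E is 5 semitones, exactly the perfect fourth.

perfect fourth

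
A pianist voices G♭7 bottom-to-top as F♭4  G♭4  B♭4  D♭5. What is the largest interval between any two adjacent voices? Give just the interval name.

major third

Adjacent intervals: F♭4→G♭4 = major second; G♭4→B♭4 = major third; B♭4→D♭5 = minor third.
The largest is G♭4 to B♭4, a major third (4 semitones).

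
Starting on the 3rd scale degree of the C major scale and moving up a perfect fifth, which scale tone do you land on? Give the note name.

The scale is C D E F G A B.
The 3rd scale degree is E; a perfect fifth above that is B — scale degree 7.

B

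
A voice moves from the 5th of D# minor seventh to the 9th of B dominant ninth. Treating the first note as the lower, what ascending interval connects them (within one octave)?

minor third

The 5th of D# minor seventh is A#; the 9th of B dominant ninth is C#.
From A# to C#: 3 semitones over a third = minor.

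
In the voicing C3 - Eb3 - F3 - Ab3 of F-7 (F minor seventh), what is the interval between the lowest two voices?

minor 3rd

Those voices are C3 and Eb3.
From C to Eb: 3 semitones over a third = minor.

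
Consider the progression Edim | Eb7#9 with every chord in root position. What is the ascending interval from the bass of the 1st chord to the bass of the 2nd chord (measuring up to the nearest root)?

diminished octave

The roots are E and Eb.
E up to Eb is 11 semitones, a half step narrower than a perfect octave, so the interval is diminished.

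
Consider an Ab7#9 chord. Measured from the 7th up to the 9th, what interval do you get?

The chord tones of Ab7#9 (Ab dominant seventh sharp nine) are Ab C Eb Gb B.
So we need the interval from Gb up to B.
Gb up to B is 5 semitones, a half step wider than a major third, so the interval is augmented.

augmented third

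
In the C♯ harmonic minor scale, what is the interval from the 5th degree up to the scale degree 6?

Spelling the C♯ harmonic minor scale: C♯ D♯ E F♯ G♯ A B♯.
5th degree = G♯; 6th degree = A.
2 letter names make it a second; at 1 semitone (a half step narrower than major) the quality is minor.

m2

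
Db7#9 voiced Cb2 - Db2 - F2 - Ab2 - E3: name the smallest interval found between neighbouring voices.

major second

Adjacent intervals: Cb2→Db2 = major second; Db2→F2 = major third; F2→Ab2 = minor third; Ab2→E3 = augmented fifth.
The smallest is Cb2 to Db2, a major second (2 semitones).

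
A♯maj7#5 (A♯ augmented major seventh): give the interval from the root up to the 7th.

M7

Spelling the chord: A♯-C𝄪-E𝄪-G𝄪.
That puts A♯ below G𝄪.
A♯ up to G𝄪 spans 7 letter names and 11 semitones — a major seventh.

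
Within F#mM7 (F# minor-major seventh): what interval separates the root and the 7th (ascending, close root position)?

The chord tones of F#m(maj7) (F# minor-major seventh) are F#-A-C#-E#.
The root is F# and the 7th is E#.
Counting 7 letters and 11 half steps from F# gives a major seventh.

M7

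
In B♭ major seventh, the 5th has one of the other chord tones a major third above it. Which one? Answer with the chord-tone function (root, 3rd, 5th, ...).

The chord tones of B♭maj7 are B♭–D–F–A.
The 5th is F. A major third above F is A.
A is the chord's 7th.

7th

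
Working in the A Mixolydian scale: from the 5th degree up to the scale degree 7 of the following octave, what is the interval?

m10

The scale runs A B C# D E F# G.
5th degree = E; 7th degree (up an octave) = G.
10 letter names make it a tenth; at 15 semitones (a half step narrower than major) the quality is minor.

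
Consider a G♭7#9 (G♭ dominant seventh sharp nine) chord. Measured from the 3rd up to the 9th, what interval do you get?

major seventh

G♭7#9: G♭, B♭, D♭, F♭, A.
The 3rd is B♭ and the 9th is A.
B♭ up to A spans 7 letter names and 11 semitones — a major seventh.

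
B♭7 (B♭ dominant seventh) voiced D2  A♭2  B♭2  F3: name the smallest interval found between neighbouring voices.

major second

Adjacent intervals: D2→A♭2 = diminished fifth; A♭2→B♭2 = major second; B♭2→F3 = perfect fifth.
The smallest is A♭2 to B♭2, a major second (2 semitones).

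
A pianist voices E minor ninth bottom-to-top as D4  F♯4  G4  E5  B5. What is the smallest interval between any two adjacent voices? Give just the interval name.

minor 2nd

Adjacent intervals: D4→F♯4 = major third; F♯4→G4 = minor second; G4→E5 = major sixth; E5→B5 = perfect fifth.
The smallest is F♯4 to G4, a minor second (1 semitone).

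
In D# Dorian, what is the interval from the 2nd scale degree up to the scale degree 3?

D# dorian: D# E# F# G# A# B# C#.
So we need the interval from E# up to F#.
E# up to F# is 1 semitone, a half step narrower than a major second, so the interval is minor.

minor second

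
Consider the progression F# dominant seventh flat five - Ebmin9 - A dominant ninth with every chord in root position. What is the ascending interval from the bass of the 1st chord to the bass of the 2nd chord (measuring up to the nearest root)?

d7

The roots are F# and Eb.
From F# to Eb: 9 semitones over a seventh = diminished.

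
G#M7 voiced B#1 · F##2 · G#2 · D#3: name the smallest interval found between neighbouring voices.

Adjacent intervals: B#1→F##2 = perfect fifth; F##2→G#2 = minor second; G#2→D#3 = perfect fifth.
The smallest is F##2 to G#2, a minor second (1 semitone).

m2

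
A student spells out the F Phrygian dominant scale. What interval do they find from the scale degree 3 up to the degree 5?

F phrygian dominant: F Gb A Bb C Db Eb.
That puts A below C.
3 letter names make it a third; at 3 semitones (a half step narrower than major) the quality is minor.

minor third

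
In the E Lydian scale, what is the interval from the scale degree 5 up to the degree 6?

M2

Spelling the E Lydian scale: E F♯ G♯ A♯ B C♯ D♯.
Scale degree 5 = B; 6th scale degree = C♯.
From B to C♯ is 2 semitones, exactly the major second.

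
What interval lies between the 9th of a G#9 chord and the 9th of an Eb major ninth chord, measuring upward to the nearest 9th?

The 9th of G#9 is A#; the 9th of Eb major ninth is F.
A# up to F is 7 semitones, a whole step narrower than a major sixth, so the interval is diminished.

diminished sixth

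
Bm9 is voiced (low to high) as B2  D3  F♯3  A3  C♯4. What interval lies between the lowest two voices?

m3

Those voices are B2 and D3.
B up to D is 3 semitones, a half step narrower than a major third, so the interval is minor.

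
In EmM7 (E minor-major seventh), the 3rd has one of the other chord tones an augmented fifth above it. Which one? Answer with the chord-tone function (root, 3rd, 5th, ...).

7th

E minor-major seventh is spelled E-G-B-D#.
The 3rd is G. An augmented fifth above G is D#.
D# is the chord's 7th.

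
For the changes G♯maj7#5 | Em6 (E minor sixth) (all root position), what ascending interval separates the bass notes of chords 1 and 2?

minor sixth

The roots are G♯ and E.
G♯ up to E is 8 semitones, a half step narrower than a major sixth, so the interval is minor.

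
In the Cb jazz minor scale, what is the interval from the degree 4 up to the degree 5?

Spelling the Cb jazz minor scale: Cb Db Ebb Fb Gb Ab Bb.
So we need the interval from Fb up to Gb.
Fb up to Gb spans 2 letter names and 2 semitones — a major second.

major second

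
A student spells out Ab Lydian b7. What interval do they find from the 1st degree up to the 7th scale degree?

minor seventh

Ab lydian dominant: Ab Bb C D Eb F Gb.
That puts Ab below Gb.
From Ab to Gb: 10 semitones over a seventh = minor.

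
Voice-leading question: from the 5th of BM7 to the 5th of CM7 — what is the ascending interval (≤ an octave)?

BM7 has F♯ as its 5th, and CM7 has G as its 5th.
F♯ up to G is 1 semitone, a half step narrower than a major second, so the interval is minor.

m2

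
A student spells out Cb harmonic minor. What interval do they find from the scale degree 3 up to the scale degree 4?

major second

Cb harmonic minor: Cb Db Ebb Fb Gb Abb Bb.
That puts Ebb below Fb.
Ebb up to Fb spans 2 letter names and 2 semitones — a major second.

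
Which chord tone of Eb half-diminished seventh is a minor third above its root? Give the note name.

Gb

Spelling the chord: Eb–Gb–Bbb–Db.
The root is Eb. A minor third above Eb is Gb.
Gb is the chord's 3rd.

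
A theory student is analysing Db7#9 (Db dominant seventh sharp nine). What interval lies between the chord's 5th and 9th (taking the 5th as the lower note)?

A5

Db7#9 (Db dominant seventh sharp nine) is spelled Db F Ab Cb E.
So we need the interval from Ab up to E.
From Ab to E: 8 semitones over a fifth = augmented.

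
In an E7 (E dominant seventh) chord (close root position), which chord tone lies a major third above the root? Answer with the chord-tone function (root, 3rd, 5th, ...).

3rd

E7 (E dominant seventh): E, G♯, B, D.
The root is E. A major third above E is G♯.
G♯ is the chord's 3rd.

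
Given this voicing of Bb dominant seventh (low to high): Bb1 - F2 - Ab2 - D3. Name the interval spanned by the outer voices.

major 10th

The outer voices are Bb1 and D3.
Counting 10 letters and 16 half steps from Bb gives a major tenth.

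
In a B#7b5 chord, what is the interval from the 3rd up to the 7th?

Spelling the chord: B#-D##-F#-A#.
That puts D## below A#.
5 letter names make it a fifth; at 6 semitones (a half step narrower than perfect) the quality is diminished.

diminished fifth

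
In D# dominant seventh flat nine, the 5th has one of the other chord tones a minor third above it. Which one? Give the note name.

D#7b9 (D# dominant seventh flat nine) is spelled D#–F##–A#–C#–E.
The 5th is A#. A minor third above A# is C#.
C# is the chord's 7th.

C#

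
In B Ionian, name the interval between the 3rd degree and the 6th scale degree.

B major: B C# D# E F# G# A#.
The 3rd degree is D# and the 6th degree is G#.
From D# to G# is 5 semitones, exactly the perfect fourth.

perfect fourth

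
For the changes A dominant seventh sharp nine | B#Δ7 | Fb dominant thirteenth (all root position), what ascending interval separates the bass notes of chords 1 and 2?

augmented second

The roots are A and B#.
2 letter names make it a second; at 3 semitones (a half step wider than major) the quality is augmented.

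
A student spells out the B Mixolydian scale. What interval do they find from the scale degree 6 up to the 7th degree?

minor 2nd

The scale runs B C♯ D♯ E F♯ G♯ A.
The scale degree 6 is G♯ and the 7th degree is A.
From G♯ to A: 1 semitone over a second = minor.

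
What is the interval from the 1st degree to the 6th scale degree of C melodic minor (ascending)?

major 6th

The scale runs C D Eb F G A B.
So we need the interval from C up to A.
From C to A is 9 semitones, exactly the major sixth.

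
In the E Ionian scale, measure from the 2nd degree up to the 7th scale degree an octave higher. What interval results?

major thirteenth

Spelling the E Ionian scale: E F# G# A B C# D#.
That puts F# below D#.
Counting 13 letters and 21 half steps from F# gives a major thirteenth.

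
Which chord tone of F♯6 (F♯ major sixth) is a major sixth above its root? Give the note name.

D#

The chord tones of F♯6 are F♯-A♯-C♯-D♯.
The root is F♯. A major sixth above F♯ is D♯.
D♯ is the chord's 6th.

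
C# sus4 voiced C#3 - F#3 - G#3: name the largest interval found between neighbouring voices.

perfect fourth

Adjacent intervals: C#3→F#3 = perfect fourth; F#3→G#3 = major second.
The largest is C#3 to F#3, a perfect fourth (5 semitones).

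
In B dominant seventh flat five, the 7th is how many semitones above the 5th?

4

The chord tones of B7b5 are B-D♯-F-A.
F to A is a major third: 4 semitones.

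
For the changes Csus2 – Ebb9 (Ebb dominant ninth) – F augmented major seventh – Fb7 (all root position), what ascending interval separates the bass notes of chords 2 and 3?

The roots are Ebb and F.
2 letter names make it a second; at 3 semitones (a half step wider than major) the quality is augmented.

augmented second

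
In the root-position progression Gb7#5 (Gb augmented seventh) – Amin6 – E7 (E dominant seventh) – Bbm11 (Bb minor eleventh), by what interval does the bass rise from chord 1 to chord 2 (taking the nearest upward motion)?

The roots are Gb and A.
2 letter names make it a second; at 3 semitones (a half step wider than major) the quality is augmented.

augmented second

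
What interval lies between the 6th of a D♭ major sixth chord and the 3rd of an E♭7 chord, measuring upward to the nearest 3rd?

The 6th of D♭ major sixth is B♭; the 3rd of E♭7 is G.
B♭ up to G spans 6 letter names and 9 semitones — a major sixth.

major 6th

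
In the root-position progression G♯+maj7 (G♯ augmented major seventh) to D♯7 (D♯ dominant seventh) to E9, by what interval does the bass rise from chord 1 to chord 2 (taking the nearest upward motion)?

The roots are G♯ and D♯.
G♯ up to D♯ spans 5 letter names and 7 semitones — a perfect fifth.

perfect 5th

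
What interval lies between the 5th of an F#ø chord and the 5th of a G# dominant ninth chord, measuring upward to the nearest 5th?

augmented second

F#ø has C as its 5th, and G# dominant ninth has D# as its 5th.
C up to D# is 3 semitones, a half step wider than a major second, so the interval is augmented.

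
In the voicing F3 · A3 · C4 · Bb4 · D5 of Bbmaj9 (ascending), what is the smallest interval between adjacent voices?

Adjacent intervals: F3→A3 = major third; A3→C4 = minor third; C4→Bb4 = minor seventh; Bb4→D5 = major third.
The smallest is A3 to C4, a minor third (3 semitones).

minor third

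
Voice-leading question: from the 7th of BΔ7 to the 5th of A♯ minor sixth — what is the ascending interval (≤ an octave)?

BΔ7 has A♯ as its 7th, and A♯ minor sixth has E♯ as its 5th.
From A♯ to E♯ is 7 semitones, exactly the perfect fifth.

perfect fifth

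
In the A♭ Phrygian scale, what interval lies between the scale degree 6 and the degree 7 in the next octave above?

A♭ phrygian: A♭ B𝄫 C♭ D♭ E♭ F♭ G♭.
So we need the interval from F♭ up to G♭.
F♭ up to G♭ spans 9 letter names and 14 semitones — a major ninth.

major ninth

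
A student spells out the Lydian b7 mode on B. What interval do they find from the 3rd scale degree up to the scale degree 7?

The scale runs B C# D# E# F# G# A.
The 3rd scale degree is D# and the 7th scale degree is A.
5 letter names make it a fifth; at 6 semitones (a half step narrower than perfect) the quality is diminished.

d5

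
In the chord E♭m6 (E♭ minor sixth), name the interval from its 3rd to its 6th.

A4

E♭ minor sixth: E♭-G♭-B♭-C.
So we need the interval from G♭ up to C.
4 letter names make it a fourth; at 6 semitones (a half step wider than perfect) the quality is augmented.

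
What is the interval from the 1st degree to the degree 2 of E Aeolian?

major second

Spelling E Aeolian: E F# G A B C D.
That puts E below F#.
E up to F# spans 2 letter names and 2 semitones — a major second.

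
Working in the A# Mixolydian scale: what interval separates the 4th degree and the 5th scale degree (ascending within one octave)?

Spelling the A# Mixolydian scale: A# B# C## D# E# F## G#.
That puts D# below E#.
Counting 2 letters and 2 half steps from D# gives a major second.

major second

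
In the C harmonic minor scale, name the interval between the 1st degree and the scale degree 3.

C harmonic minor: C D Eb F G Ab B.
So we need the interval from C up to Eb.
3 letter names make it a third; at 3 semitones (a half step narrower than major) the quality is minor.

minor 3rd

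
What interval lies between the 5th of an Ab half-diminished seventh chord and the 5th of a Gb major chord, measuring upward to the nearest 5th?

major 7th

Ab half-diminished seventh has Ebb as its 5th, and Gb major has Db as its 5th.
Ebb up to Db spans 7 letter names and 11 semitones — a major seventh.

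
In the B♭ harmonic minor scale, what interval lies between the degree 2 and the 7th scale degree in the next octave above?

major 13th

Spelling the B♭ harmonic minor scale: B♭ C D♭ E♭ F G♭ A.
So we need the interval from C up to A.
C up to A spans 13 letter names and 21 semitones — a major thirteenth.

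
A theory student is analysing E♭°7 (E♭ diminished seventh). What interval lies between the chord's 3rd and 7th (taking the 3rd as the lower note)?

diminished fifth

E♭dim7 is spelled E♭, G♭, B𝄫, D𝄫.
So we need the interval from G♭ up to D𝄫.
5 letter names make it a fifth; at 6 semitones (a half step narrower than perfect) the quality is diminished.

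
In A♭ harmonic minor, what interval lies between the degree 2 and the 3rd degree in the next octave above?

minor ninth

The scale runs A♭ B♭ C♭ D♭ E♭ F♭ G.
Degree 2 = B♭; 3rd scale degree (up an octave) = C♭.
9 letter names make it a ninth; at 13 semitones (a half step narrower than major) the quality is minor.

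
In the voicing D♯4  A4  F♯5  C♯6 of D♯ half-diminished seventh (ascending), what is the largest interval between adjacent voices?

Adjacent intervals: D♯4→A4 = diminished fifth; A4→F♯5 = major sixth; F♯5→C♯6 = perfect fifth.
The largest is A4 to F♯5, a major sixth (9 semitones).

major sixth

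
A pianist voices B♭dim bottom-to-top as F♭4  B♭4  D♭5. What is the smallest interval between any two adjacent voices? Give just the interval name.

Adjacent intervals: F♭4→B♭4 = augmented fourth; B♭4→D♭5 = minor third.
The smallest is B♭4 to D♭5, a minor third (3 semitones).

minor third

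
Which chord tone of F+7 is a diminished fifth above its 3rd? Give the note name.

The chord tones of F7#5 are F–A–C♯–E♭.
The 3rd is A. A diminished fifth above A is E♭.
E♭ is the chord's 7th.

Eb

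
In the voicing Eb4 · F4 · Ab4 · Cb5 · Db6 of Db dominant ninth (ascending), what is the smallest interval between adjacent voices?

Adjacent intervals: Eb4→F4 = major second; F4→Ab4 = minor third; Ab4→Cb5 = minor third; Cb5→Db6 = major ninth.
The smallest is Eb4 to F4, a major second (2 semitones).

M2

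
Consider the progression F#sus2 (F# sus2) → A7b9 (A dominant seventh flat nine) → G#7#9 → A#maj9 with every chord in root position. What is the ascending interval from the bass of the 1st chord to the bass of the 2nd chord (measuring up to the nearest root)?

minor third

The roots are F# and A.
From F# to A: 3 semitones over a third = minor.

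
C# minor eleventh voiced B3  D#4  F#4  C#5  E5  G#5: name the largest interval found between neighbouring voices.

perfect fifth

Adjacent intervals: B3→D#4 = major third; D#4→F#4 = minor third; F#4→C#5 = perfect fifth; C#5→E5 = minor third; E5→G#5 = major third.
The largest is F#4 to C#5, a perfect fifth (7 semitones).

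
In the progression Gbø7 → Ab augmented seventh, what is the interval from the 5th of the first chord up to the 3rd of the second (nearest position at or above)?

augmented seventh

The 5th of Gbø7 is Dbb; the 3rd of Ab augmented seventh is C.
From Dbb to C: 12 semitones over a seventh = augmented.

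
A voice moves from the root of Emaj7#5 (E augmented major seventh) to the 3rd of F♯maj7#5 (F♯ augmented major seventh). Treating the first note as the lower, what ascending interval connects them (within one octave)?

The root of Emaj7#5 (E augmented major seventh) is E; the 3rd of F♯maj7#5 (F♯ augmented major seventh) is A♯.
4 letter names make it a fourth; at 6 semitones (a half step wider than perfect) the quality is augmented.

augmented fourth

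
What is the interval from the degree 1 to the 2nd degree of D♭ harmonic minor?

The scale runs D♭ E♭ F♭ G♭ A♭ B𝄫 C.
So we need the interval from D♭ up to E♭.
Counting 2 letters and 2 half steps from D♭ gives a major second.

major 2nd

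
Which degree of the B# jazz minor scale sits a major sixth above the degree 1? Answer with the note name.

G##

The scale is B# C## D# E# F## G## A##.
The degree 1 is B#; a major sixth above that is G## — scale degree 6.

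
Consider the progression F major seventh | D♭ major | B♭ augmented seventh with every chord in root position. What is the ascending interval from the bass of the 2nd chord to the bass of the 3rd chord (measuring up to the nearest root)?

major sixth

The roots are D♭ and B♭.
From D♭ to B♭ is 9 semitones, exactly the major sixth.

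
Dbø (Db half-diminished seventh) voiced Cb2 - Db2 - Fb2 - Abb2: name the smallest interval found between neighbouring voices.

major second

Adjacent intervals: Cb2→Db2 = major second; Db2→Fb2 = minor third; Fb2→Abb2 = minor third.
The smallest is Cb2 to Db2, a major second (2 semitones).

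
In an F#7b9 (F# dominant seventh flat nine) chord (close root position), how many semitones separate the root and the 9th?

13

The chord tones of F#7b9 are F# A# C# E G.
F# to G is a minor ninth: 13 semitones.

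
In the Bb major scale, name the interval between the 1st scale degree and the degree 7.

major seventh

Spelling the Bb major scale: Bb C D Eb F G A.
So we need the interval from Bb up to A.
From Bb to A is 11 semitones, exactly the major seventh.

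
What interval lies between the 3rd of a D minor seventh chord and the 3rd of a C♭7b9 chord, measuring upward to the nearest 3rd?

D minor seventh has F as its 3rd, and C♭7b9 has E♭ as its 3rd.
F up to E♭ is 10 semitones, a half step narrower than a major seventh, so the interval is minor.

minor 7th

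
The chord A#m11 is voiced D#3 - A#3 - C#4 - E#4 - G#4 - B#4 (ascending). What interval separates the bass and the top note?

major thirteenth

The outer voices are D#3 and B#4.
From D# to B# is 21 semitones, exactly the major thirteenth.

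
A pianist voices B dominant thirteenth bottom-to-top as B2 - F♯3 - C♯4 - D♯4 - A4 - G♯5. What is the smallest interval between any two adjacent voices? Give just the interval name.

Adjacent intervals: B2→F♯3 = perfect fifth; F♯3→C♯4 = perfect fifth; C♯4→D♯4 = major second; D♯4→A4 = diminished fifth; A4→G♯5 = major seventh.
The smallest is C♯4 to D♯4, a major second (2 semitones).

M2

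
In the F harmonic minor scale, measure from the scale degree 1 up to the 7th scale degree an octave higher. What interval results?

major fourteenth

Spelling the F harmonic minor scale: F G Ab Bb C Db E.
The scale degree 1 is F and the scale degree 7 (up an octave) is E.
Counting 14 letters and 23 half steps from F gives a major fourteenth.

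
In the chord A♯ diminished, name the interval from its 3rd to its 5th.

minor third

Spelling the chord: A♯–C♯–E.
So we need the interval from C♯ up to E.
3 letter names make it a third; at 3 semitones (a half step narrower than major) the quality is minor.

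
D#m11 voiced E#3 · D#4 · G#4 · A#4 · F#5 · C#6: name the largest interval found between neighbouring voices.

m7

Adjacent intervals: E#3→D#4 = minor seventh; D#4→G#4 = perfect fourth; G#4→A#4 = major second; A#4→F#5 = minor sixth; F#5→C#6 = perfect fifth.
The largest is E#3 to D#4, a minor seventh (10 semitones).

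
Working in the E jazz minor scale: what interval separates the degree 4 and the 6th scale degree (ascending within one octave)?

Spelling the E jazz minor scale: E F# G A B C# D#.
So we need the interval from A up to C#.
Counting 3 letters and 4 half steps from A gives a major third.

major 3rd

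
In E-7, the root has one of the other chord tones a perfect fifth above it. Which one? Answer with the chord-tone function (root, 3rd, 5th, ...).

Em7 (E minor seventh) is spelled E, G, B, D.
The root is E. A perfect fifth above E is B.
B is the chord's 5th.

5th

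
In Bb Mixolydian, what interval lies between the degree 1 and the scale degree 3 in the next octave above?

major tenth

The scale runs Bb C D Eb F G Ab.
That puts Bb below D.
Counting 10 letters and 16 half steps from Bb gives a major tenth.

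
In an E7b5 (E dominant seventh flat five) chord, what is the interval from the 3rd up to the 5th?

diminished third

Spelling the chord: E G# Bb D.
So we need the interval from G# up to Bb.
G# up to Bb is 2 semitones, a whole step narrower than a major third, so the interval is diminished.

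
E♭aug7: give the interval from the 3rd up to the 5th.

major third

The chord tones of E♭aug7 are E♭ G B D♭.
That puts G below B.
G up to B spans 3 letter names and 4 semitones — a major third.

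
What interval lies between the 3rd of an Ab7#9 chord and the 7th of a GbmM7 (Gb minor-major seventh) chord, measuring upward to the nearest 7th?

perfect fourth

Ab7#9 has C as its 3rd, and GbmM7 (Gb minor-major seventh) has F as its 7th.
C up to F spans 4 letter names and 5 semitones — a perfect fourth.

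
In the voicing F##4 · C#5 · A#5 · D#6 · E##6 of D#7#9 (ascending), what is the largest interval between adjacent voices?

Adjacent intervals: F##4→C#5 = diminished fifth; C#5→A#5 = major sixth; A#5→D#6 = perfect fourth; D#6→E##6 = augmented second.
The largest is C#5 to A#5, a major sixth (9 semitones).

major 6th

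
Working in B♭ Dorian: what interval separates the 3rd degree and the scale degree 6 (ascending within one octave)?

Spelling B♭ Dorian: B♭ C D♭ E♭ F G A♭.
So we need the interval from D♭ up to G.
D♭ up to G is 6 semitones, a half step wider than a perfect fourth, so the interval is augmented.

augmented 4th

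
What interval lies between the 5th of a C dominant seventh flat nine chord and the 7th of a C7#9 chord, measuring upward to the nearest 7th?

minor third

The 5th of C dominant seventh flat nine is G; the 7th of C7#9 is Bb.
G up to Bb is 3 semitones, a half step narrower than a major third, so the interval is minor.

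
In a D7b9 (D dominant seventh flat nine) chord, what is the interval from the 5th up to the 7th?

minor third

D7b9 (D dominant seventh flat nine) is spelled D–F#–A–C–Eb.
5th = A; 7th = C.
3 letter names make it a third; at 3 semitones (a half step narrower than major) the quality is minor.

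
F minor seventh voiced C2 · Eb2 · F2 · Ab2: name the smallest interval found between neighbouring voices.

M2

Adjacent intervals: C2→Eb2 = minor third; Eb2→F2 = major second; F2→Ab2 = minor third.
The smallest is Eb2 to F2, a major second (2 semitones).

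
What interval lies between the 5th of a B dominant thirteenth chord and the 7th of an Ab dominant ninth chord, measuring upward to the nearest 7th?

diminished 2nd

The 5th of B dominant thirteenth is F#; the 7th of Ab dominant ninth is Gb.
F# up to Gb is 0 semitones, a whole step narrower than a major second, so the interval is diminished.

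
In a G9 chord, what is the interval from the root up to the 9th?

Spelling the chord: G B D F A.
The root is G and the 9th is A.
Counting 9 letters and 14 half steps from G gives a major ninth.

major 9th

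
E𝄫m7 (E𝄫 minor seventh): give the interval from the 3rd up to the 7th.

Spelling the chord: E𝄫–G𝄫–B𝄫–D𝄫.
That puts G𝄫 below D𝄫.
G𝄫 up to D𝄫 spans 5 letter names and 7 semitones — a perfect fifth.

perfect fifth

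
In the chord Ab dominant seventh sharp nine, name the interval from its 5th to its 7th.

minor third

The chord tones of Ab7#9 are Ab-C-Eb-Gb-B.
That puts Eb below Gb.
3 letter names make it a third; at 3 semitones (a half step narrower than major) the quality is minor.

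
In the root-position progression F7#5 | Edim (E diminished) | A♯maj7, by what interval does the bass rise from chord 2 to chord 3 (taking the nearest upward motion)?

The roots are E and A♯.
E up to A♯ is 6 semitones, a half step wider than a perfect fourth, so the interval is augmented.

A4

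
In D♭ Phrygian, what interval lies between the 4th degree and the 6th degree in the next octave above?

m10

D♭ phrygian: D♭ E𝄫 F♭ G♭ A♭ B𝄫 C♭.
So we need the interval from G♭ up to B𝄫.
From G♭ to B𝄫: 15 semitones over a tenth = minor.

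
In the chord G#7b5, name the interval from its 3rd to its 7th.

diminished 5th

The chord tones of G#7b5 are G#–B#–D–F#.
So we need the interval from B# up to F#.
B# up to F# is 6 semitones, a half step narrower than a perfect fifth, so the interval is diminished.
This 3–7 tritone is the characteristic tension at the heart of the dominant sound.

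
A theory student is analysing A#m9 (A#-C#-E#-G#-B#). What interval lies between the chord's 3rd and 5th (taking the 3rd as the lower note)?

major third

So we need the interval from C# up to E#.
Counting 3 letters and 4 half steps from C# gives a major third.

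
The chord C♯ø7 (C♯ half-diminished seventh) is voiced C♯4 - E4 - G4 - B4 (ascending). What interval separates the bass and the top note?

minor seventh

The outer voices are C♯4 and B4.
7 letter names make it a seventh; at 10 semitones (a half step narrower than major) the quality is minor.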